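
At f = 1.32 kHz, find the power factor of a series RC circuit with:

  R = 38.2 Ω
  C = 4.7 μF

Step 1 — Angular frequency: ω = 2π·f = 2π·1320 = 8294 rad/s.
Step 2 — Component impedances:
  R: Z = R = 38.2 Ω
  C: Z = 1/(jωC) = -j/(ω·C) = 0 - j25.65 Ω
Step 3 — Series combination: Z_total = R + C = 38.2 - j25.65 Ω = 46.01∠-33.9° Ω.
Step 4 — Power factor: PF = cos(φ) = Re(Z)/|Z| = 38.2/46.015 = 0.8302.
Step 5 — Type: Im(Z) = -25.65 ⇒ leading (phase φ = -33.9°).

PF = 0.8302 (leading, φ = -33.9°)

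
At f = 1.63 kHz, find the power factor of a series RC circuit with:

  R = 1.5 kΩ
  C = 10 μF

Step 1 — Angular frequency: ω = 2π·f = 2π·1630 = 1.024e+04 rad/s.
Step 2 — Component impedances:
  R: Z = R = 1500 Ω
  C: Z = 1/(jωC) = -j/(ω·C) = 0 - j9.764 Ω
Step 3 — Series combination: Z_total = R + C = 1500 - j9.764 Ω = 1500∠-0.4° Ω.
Step 4 — Power factor: PF = cos(φ) = Re(Z)/|Z| = 1500/1500 = 1.
Step 5 — Type: Im(Z) = -9.764 ⇒ leading (phase φ = -0.4°).

PF = 1 (leading, φ = -0.4°)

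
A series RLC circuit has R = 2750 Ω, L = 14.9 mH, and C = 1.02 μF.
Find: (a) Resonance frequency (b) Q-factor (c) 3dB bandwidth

Step 1 — Resonance: ω₀ = 1/√(LC) = 1/√(0.0149·1.02e-06) = 8112 rad/s.
Step 2 — f₀ = ω₀/(2π) = 1291 Hz.
Step 3 — Series Q: Q = ω₀L/R = 8112·0.0149/2750 = 0.04395.
Step 4 — Bandwidth: Δω = ω₀/Q = 1.846e+05 rad/s; BW = Δω/(2π) = 2.937e+04 Hz.

(a) f₀ = 1291 Hz  (b) Q = 0.04395  (c) BW = 2.937e+04 Hz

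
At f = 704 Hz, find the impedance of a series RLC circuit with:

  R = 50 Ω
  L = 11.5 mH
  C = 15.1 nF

Step 1 — Angular frequency: ω = 2π·f = 2π·704 = 4423 rad/s.
Step 2 — Component impedances:
  R: Z = R = 50 Ω
  L: Z = jωL = j·4423·0.0115 = 0 + j50.87 Ω
  C: Z = 1/(jωC) = -j/(ω·C) = 0 - j1.497e+04 Ω
Step 3 — Series combination: Z_total = R + L + C = 50 - j1.492e+04 Ω = 1.492e+04∠-89.8° Ω.

Z = 50 - j1.492e+04 Ω = 1.492e+04∠-89.8° Ω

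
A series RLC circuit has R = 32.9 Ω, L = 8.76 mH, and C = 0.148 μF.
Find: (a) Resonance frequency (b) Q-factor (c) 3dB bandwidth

Step 1 — Resonance condition Im(Z)=0 gives ω₀ = 1/√(LC).
Step 2 — ω₀ = 1/√(0.00876·1.48e-07) = 2.777e+04 rad/s.
Step 3 — f₀ = ω₀/(2π) = 4420 Hz.
Step 4 — Series Q: Q = ω₀L/R = 2.777e+04·0.00876/32.9 = 7.395.
Step 5 — 3dB bandwidth: Δω = ω₀/Q = 3756 rad/s; BW = Δω/(2π) = 597.7 Hz.

(a) f₀ = 4420 Hz  (b) Q = 7.395  (c) BW = 597.7 Hz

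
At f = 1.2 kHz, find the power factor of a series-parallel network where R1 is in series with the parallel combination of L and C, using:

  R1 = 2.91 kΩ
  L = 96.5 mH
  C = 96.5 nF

Step 1 — Angular frequency: ω = 2π·f = 2π·1200 = 7540 rad/s.
Step 2 — Component impedances:
  R1: Z = R = 2910 Ω
  L: Z = jωL = j·7540·0.0965 = 0 + j727.6 Ω
  C: Z = 1/(jωC) = -j/(ω·C) = 0 - j1374 Ω
Step 3 — Parallel branch: L || C = 1/(1/L + 1/C) = 0 + j1546 Ω.
Step 4 — Series with R1: Z_total = R1 + (L || C) = 2910 + j1546 Ω = 3295∠28.0° Ω.
Step 5 — Power factor: PF = cos(φ) = Re(Z)/|Z| = 2910/3295.2 = 0.8831.
Step 6 — Type: Im(Z) = 1546 ⇒ lagging (phase φ = 28.0°).

PF = 0.8831 (lagging, φ = 28.0°)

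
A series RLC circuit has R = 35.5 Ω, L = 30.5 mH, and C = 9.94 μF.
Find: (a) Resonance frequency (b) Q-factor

Step 1 — Resonance condition Im(Z)=0 gives ω₀ = 1/√(LC).
Step 2 — ω₀ = 1/√(0.0305·9.94e-06) = 1816 rad/s.
Step 3 — f₀ = ω₀/(2π) = 289.1 Hz.
Step 4 — Series Q: Q = ω₀L/R = 1816·0.0305/35.5 = 1.56.

(a) f₀ = 289.1 Hz  (b) Q = 1.56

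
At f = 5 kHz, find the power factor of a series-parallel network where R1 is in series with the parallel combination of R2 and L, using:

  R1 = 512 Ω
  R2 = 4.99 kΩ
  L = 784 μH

Step 1 — Angular frequency: ω = 2π·f = 2π·5000 = 3.142e+04 rad/s.
Step 2 — Component impedances:
  R1: Z = R = 512 Ω
  R2: Z = R = 4990 Ω
  L: Z = jωL = j·3.142e+04·0.000784 = 0 + j24.63 Ω
Step 3 — Parallel branch: R2 || L = 1/(1/R2 + 1/L) = 0.1216 + j24.63 Ω.
Step 4 — Series with R1: Z_total = R1 + (R2 || L) = 512.1 + j24.63 Ω = 512.7∠2.8° Ω.
Step 5 — Power factor: PF = cos(φ) = Re(Z)/|Z| = 512.1/512.7 = 0.9988.
Step 6 — Type: Im(Z) = 24.63 ⇒ lagging (phase φ = 2.8°).

PF = 0.9988 (lagging, φ = 2.8°)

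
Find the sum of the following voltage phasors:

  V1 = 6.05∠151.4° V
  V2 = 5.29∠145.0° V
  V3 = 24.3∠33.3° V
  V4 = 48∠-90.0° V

Step 1 — Convert each phasor to rectangular form:
  V1 = 6.05·(cos(151.4°) + j·sin(151.4°)) = -5.312 + j2.896 V
  V2 = 5.29·(cos(145.0°) + j·sin(145.0°)) = -4.333 + j3.034 V
  V3 = 24.3·(cos(33.3°) + j·sin(33.3°)) = 20.31 + j13.34 V
  V4 = 48·(cos(-90.0°) + j·sin(-90.0°)) = 0 - j48 V
Step 2 — Sum components: V_total = 10.67 - j28.73 V.
Step 3 — Convert to polar: |V_total| = 30.64 V, ∠V_total = -69.6°.

V_total = 30.64∠-69.6° V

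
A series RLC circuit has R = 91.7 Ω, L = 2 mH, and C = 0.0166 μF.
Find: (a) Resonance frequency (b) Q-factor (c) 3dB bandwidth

Step 1 — Resonance: ω₀ = 1/√(LC) = 1/√(0.002·1.66e-08) = 1.736e+05 rad/s.
Step 2 — f₀ = ω₀/(2π) = 2.762e+04 Hz.
Step 3 — Series Q: Q = ω₀L/R = 1.736e+05·0.002/91.7 = 3.785.
Step 4 — Bandwidth: Δω = ω₀/Q = 4.585e+04 rad/s; BW = Δω/(2π) = 7297 Hz.

(a) f₀ = 2.762e+04 Hz  (b) Q = 3.785  (c) BW = 7297 Hz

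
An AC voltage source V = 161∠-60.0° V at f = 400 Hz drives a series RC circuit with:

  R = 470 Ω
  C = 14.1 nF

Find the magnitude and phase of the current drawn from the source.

Step 1 — Angular frequency: ω = 2π·f = 2π·400 = 2513 rad/s.
Step 2 — Component impedances:
  R: Z = R = 470 Ω
  C: Z = 1/(jωC) = -j/(ω·C) = 0 - j2.822e+04 Ω
Step 3 — Series combination: Z_total = R + C = 470 - j2.822e+04 Ω = 2.822e+04∠-89.0° Ω.
Step 4 — Source phasor: V = 161∠-60.0° V = 80.5 - j139.4 V.
Step 5 — Ohm's law: I = V / Z_total = (80.5 - j139.4) / (470 - j2.822e+04) = 0.004987 + j0.00277 A.
Step 6 — Convert to polar: |I| = 0.005705 A, ∠I = 29.0°.

I = 0.005705∠29.0° A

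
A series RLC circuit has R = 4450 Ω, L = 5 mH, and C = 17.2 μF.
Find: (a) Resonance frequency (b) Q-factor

Step 1 — Resonance condition Im(Z)=0 gives ω₀ = 1/√(LC).
Step 2 — ω₀ = 1/√(0.005·1.72e-05) = 3410 rad/s.
Step 3 — f₀ = ω₀/(2π) = 542.7 Hz.
Step 4 — Series Q: Q = ω₀L/R = 3410·0.005/4450 = 0.003831.

(a) f₀ = 542.7 Hz  (b) Q = 0.003831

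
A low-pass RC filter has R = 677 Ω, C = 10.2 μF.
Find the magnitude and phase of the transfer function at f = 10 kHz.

Step 1 — Angular frequency: ω = 2π·1e+04 = 6.283e+04 rad/s.
Step 2 — Transfer function: H(jω) = 1/(1 + jωRC).
Step 3 — Denominator: 1 + jωRC = 1 + j·6.283e+04·677·1.02e-05 = 1 + j433.9.
Step 4 — H = 5.312e-06 - j0.002305.
Step 5 — Magnitude: |H| = 0.002305 (-52.7 dB); phase: φ = -89.9°.

|H| = 0.002305 (-52.7 dB), φ = -89.9°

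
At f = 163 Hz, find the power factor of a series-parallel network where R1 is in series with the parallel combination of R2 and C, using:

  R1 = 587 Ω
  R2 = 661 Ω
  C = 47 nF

Step 1 — Angular frequency: ω = 2π·f = 2π·163 = 1024 rad/s.
Step 2 — Component impedances:
  R1: Z = R = 587 Ω
  R2: Z = R = 661 Ω
  C: Z = 1/(jωC) = -j/(ω·C) = 0 - j2.077e+04 Ω
Step 3 — Parallel branch: R2 || C = 1/(1/R2 + 1/C) = 660.3 - j21.01 Ω.
Step 4 — Series with R1: Z_total = R1 + (R2 || C) = 1247 - j21.01 Ω = 1248∠-1.0° Ω.
Step 5 — Power factor: PF = cos(φ) = Re(Z)/|Z| = 1247.33/1247.51 = 0.9999.
Step 6 — Type: Im(Z) = -21.01 ⇒ leading (phase φ = -1.0°).

PF = 0.9999 (leading, φ = -1.0°)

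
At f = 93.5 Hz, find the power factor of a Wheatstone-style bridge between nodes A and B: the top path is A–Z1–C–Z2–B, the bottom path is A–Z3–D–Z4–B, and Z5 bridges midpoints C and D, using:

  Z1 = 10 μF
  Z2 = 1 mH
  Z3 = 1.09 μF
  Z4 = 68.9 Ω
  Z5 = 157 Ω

Step 1 — Angular frequency: ω = 2π·f = 2π·93.5 = 587.5 rad/s.
Step 2 — Component impedances:
  Z1: Z = 1/(jωC) = -j/(ω·C) = 0 - j170.2 Ω
  Z2: Z = jωL = j·587.5·0.001 = 0 + j0.5875 Ω
  Z3: Z = 1/(jωC) = -j/(ω·C) = 0 - j1562 Ω
  Z4: Z = R = 68.9 Ω
  Z5: Z = R = 157 Ω
Step 3 — Bridge requires nodal analysis (the Z5 bridge couples midpoints C and D, so the two paths cannot be reduced to a simple series/parallel combination). Setting node B to ground and injecting 1 A at node A, the 3-node admittance system at A, C, D solves to V_A = Z_AB = 0.4615 - j153 Ω = 153∠-89.8° Ω.
Step 4 — Power factor: PF = cos(φ) = Re(Z)/|Z| = 0.4615/153 = 0.003016.
Step 5 — Type: Im(Z) = -153 ⇒ leading (phase φ = -89.8°).

PF = 0.003016 (leading, φ = -89.8°)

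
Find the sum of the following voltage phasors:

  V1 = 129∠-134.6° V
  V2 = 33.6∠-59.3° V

Step 1 — Convert each phasor to rectangular form:
  V1 = 129·(cos(-134.6°) + j·sin(-134.6°)) = -90.58 - j91.85 V
  V2 = 33.6·(cos(-59.3°) + j·sin(-59.3°)) = 17.15 - j28.89 V
Step 2 — Sum components: V_total = -73.42 - j120.7 V.
Step 3 — Convert to polar: |V_total| = 141.3 V, ∠V_total = -121.3°.

V_total = 141.3∠-121.3° V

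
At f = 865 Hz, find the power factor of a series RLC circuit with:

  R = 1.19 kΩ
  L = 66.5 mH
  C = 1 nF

Step 1 — Angular frequency: ω = 2π·f = 2π·865 = 5435 rad/s.
Step 2 — Component impedances:
  R: Z = R = 1190 Ω
  L: Z = jωL = j·5435·0.0665 = 0 + j361.4 Ω
  C: Z = 1/(jωC) = -j/(ω·C) = 0 - j1.84e+05 Ω
Step 3 — Series combination: Z_total = R + L + C = 1190 - j1.836e+05 Ω = 1.836e+05∠-89.6° Ω.
Step 4 — Power factor: PF = cos(φ) = Re(Z)/|Z| = 1190/1.8364e+05 = 0.00648.
Step 5 — Type: Im(Z) = -1.836e+05 ⇒ leading (phase φ = -89.6°).

PF = 0.00648 (leading, φ = -89.6°)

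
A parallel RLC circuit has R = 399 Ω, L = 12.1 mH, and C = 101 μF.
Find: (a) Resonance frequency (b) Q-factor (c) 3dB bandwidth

Step 1 — Resonance: ω₀ = 1/√(LC) = 1/√(0.0121·0.000101) = 904.6 rad/s.
Step 2 — f₀ = ω₀/(2π) = 144 Hz.
Step 3 — Parallel Q: Q = R/(ω₀L) = 399/(904.6·0.0121) = 36.45.
Step 4 — Bandwidth: Δω = ω₀/Q = 24.81 rad/s; BW = Δω/(2π) = 3.949 Hz.

(a) f₀ = 144 Hz  (b) Q = 36.45  (c) BW = 3.949 Hz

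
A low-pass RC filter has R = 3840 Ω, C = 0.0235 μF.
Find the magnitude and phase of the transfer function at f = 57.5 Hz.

Step 1 — Angular frequency: ω = 2π·57.5 = 361.3 rad/s.
Step 2 — Transfer function: H(jω) = 1/(1 + jωRC).
Step 3 — Denominator: 1 + jωRC = 1 + j·361.3·3840·2.35e-08 = 1 + j0.0326.
Step 4 — H = 0.9989 - j0.03257.
Step 5 — Magnitude: |H| = 0.9995 (-0.0 dB); phase: φ = -1.9°.

|H| = 0.9995 (-0.0 dB), φ = -1.9°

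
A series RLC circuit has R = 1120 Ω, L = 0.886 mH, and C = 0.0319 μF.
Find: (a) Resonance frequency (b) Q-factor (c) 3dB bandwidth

Step 1 — Resonance condition Im(Z)=0 gives ω₀ = 1/√(LC).
Step 2 — ω₀ = 1/√(0.000886·3.19e-08) = 1.881e+05 rad/s.
Step 3 — f₀ = ω₀/(2π) = 2.994e+04 Hz.
Step 4 — Series Q: Q = ω₀L/R = 1.881e+05·0.000886/1120 = 0.1488.
Step 5 — 3dB bandwidth: Δω = ω₀/Q = 1.264e+06 rad/s; BW = Δω/(2π) = 2.012e+05 Hz.

(a) f₀ = 2.994e+04 Hz  (b) Q = 0.1488  (c) BW = 2.012e+05 Hz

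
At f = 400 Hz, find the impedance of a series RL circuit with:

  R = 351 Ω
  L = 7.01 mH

Step 1 — Angular frequency: ω = 2π·f = 2π·400 = 2513 rad/s.
Step 2 — Component impedances:
  R: Z = R = 351 Ω
  L: Z = jωL = j·2513·0.00701 = 0 + j17.62 Ω
Step 3 — Series combination: Z_total = R + L = 351 + j17.62 Ω = 351.4∠2.9° Ω.

Z = 351 + j17.62 Ω = 351.4∠2.9° Ω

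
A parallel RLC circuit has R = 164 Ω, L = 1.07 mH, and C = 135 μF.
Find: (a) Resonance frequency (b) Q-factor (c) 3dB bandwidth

Step 1 — Resonance: ω₀ = 1/√(LC) = 1/√(0.00107·0.000135) = 2631 rad/s.
Step 2 — f₀ = ω₀/(2π) = 418.8 Hz.
Step 3 — Parallel Q: Q = R/(ω₀L) = 164/(2631·0.00107) = 58.25.
Step 4 — Bandwidth: Δω = ω₀/Q = 45.17 rad/s; BW = Δω/(2π) = 7.189 Hz.

(a) f₀ = 418.8 Hz  (b) Q = 58.25  (c) BW = 7.189 Hz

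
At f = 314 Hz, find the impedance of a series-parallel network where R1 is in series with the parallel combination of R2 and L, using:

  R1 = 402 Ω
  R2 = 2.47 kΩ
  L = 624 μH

Step 1 — Angular frequency: ω = 2π·f = 2π·314 = 1973 rad/s.
Step 2 — Component impedances:
  R1: Z = R = 402 Ω
  R2: Z = R = 2470 Ω
  L: Z = jωL = j·1973·0.000624 = 0 + j1.231 Ω
Step 3 — Parallel branch: R2 || L = 1/(1/R2 + 1/L) = 0.0006136 + j1.231 Ω.
Step 4 — Series with R1: Z_total = R1 + (R2 || L) = 402 + j1.231 Ω = 402∠0.2° Ω.

Z = 402 + j1.231 Ω = 402∠0.2° Ω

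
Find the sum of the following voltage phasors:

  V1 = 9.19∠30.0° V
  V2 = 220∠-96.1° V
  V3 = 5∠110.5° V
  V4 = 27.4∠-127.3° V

Step 1 — Convert each phasor to rectangular form:
  V1 = 9.19·(cos(30.0°) + j·sin(30.0°)) = 7.959 + j4.595 V
  V2 = 220·(cos(-96.1°) + j·sin(-96.1°)) = -23.38 - j218.8 V
  V3 = 5·(cos(110.5°) + j·sin(110.5°)) = -1.751 + j4.683 V
  V4 = 27.4·(cos(-127.3°) + j·sin(-127.3°)) = -16.6 - j21.8 V
Step 2 — Sum components: V_total = -33.77 - j231.3 V.
Step 3 — Convert to polar: |V_total| = 233.7 V, ∠V_total = -98.3°.

V_total = 233.7∠-98.3° V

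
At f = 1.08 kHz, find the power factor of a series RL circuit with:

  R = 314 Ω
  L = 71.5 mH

Step 1 — Angular frequency: ω = 2π·f = 2π·1080 = 6786 rad/s.
Step 2 — Component impedances:
  R: Z = R = 314 Ω
  L: Z = jωL = j·6786·0.0715 = 0 + j485.2 Ω
Step 3 — Series combination: Z_total = R + L = 314 + j485.2 Ω = 577.9∠57.1° Ω.
Step 4 — Power factor: PF = cos(φ) = Re(Z)/|Z| = 314/577.9 = 0.5433.
Step 5 — Type: Im(Z) = 485.2 ⇒ lagging (phase φ = 57.1°).

PF = 0.5433 (lagging, φ = 57.1°)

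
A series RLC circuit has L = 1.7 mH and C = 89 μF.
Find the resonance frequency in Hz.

Step 1 — Resonance condition Im(Z)=0 gives ω₀ = 1/√(LC).
Step 2 — ω₀ = 1/√(0.0017·8.9e-05) = 2571 rad/s.
Step 3 — f₀ = ω₀/(2π) = 409.2 Hz.

f₀ = 409.2 Hz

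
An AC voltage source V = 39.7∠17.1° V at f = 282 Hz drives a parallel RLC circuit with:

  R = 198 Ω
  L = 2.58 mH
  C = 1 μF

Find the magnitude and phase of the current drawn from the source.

Step 1 — Angular frequency: ω = 2π·f = 2π·282 = 1772 rad/s.
Step 2 — Component impedances:
  R: Z = R = 198 Ω
  L: Z = jωL = j·1772·0.00258 = 0 + j4.571 Ω
  C: Z = 1/(jωC) = -j/(ω·C) = 0 - j564.4 Ω
Step 3 — Parallel combination: 1/Z_total = 1/R + 1/L + 1/C; Z_total = 0.1072 + j4.606 Ω = 4.607∠88.7° Ω.
Step 4 — Source phasor: V = 39.7∠17.1° V = 37.94 + j11.67 V.
Step 5 — Ohm's law: I = V / Z_total = (37.94 + j11.67) / (0.1072 + j4.606) = 2.725 - j8.174 A.
Step 6 — Convert to polar: |I| = 8.616 A, ∠I = -71.6°.

I = 8.616∠-71.6° A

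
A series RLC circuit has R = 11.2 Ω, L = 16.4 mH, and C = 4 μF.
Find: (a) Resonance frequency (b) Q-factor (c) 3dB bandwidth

Step 1 — Resonance: ω₀ = 1/√(LC) = 1/√(0.0164·4e-06) = 3904 rad/s.
Step 2 — f₀ = ω₀/(2π) = 621.4 Hz.
Step 3 — Series Q: Q = ω₀L/R = 3904·0.0164/11.2 = 5.717.
Step 4 — Bandwidth: Δω = ω₀/Q = 682.9 rad/s; BW = Δω/(2π) = 108.7 Hz.

(a) f₀ = 621.4 Hz  (b) Q = 5.717  (c) BW = 108.7 Hz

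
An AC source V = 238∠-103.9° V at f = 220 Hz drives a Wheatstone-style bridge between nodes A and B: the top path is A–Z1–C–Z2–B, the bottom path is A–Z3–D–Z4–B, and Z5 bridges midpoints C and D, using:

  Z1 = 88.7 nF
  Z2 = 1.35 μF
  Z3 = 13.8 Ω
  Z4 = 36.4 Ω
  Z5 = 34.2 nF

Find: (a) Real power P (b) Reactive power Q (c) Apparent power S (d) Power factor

Step 1 — Angular frequency: ω = 2π·f = 2π·220 = 1382 rad/s.
Step 2 — Component impedances:
  Z1: Z = 1/(jωC) = -j/(ω·C) = 0 - j8156 Ω
  Z2: Z = 1/(jωC) = -j/(ω·C) = 0 - j535.9 Ω
  Z3: Z = R = 13.8 Ω
  Z4: Z = R = 36.4 Ω
  Z5: Z = 1/(jωC) = -j/(ω·C) = 0 - j2.115e+04 Ω
Step 3 — Bridge requires nodal analysis (the Z5 bridge couples midpoints C and D, so the two paths cannot be reduced to a simple series/parallel combination). Setting node B to ground and injecting 1 A at node A, the 3-node admittance system at A, C, D solves to V_A = Z_AB = 50.2 - j0.3411 Ω = 50.2∠-0.4° Ω.
Step 4 — Source phasor: V = 238∠-103.9° V = -57.17 - j231 V.
Step 5 — Current: I = V / Z = -1.108 - j4.61 A = 4.741∠-103.5° A.
Step 6 — Complex power: S = V·I* = 1128 - j7.668 VA.
Step 7 — Real power: P = Re(S) = 1128 W.
Step 8 — Reactive power: Q = Im(S) = -7.668 VAR.
Step 9 — Apparent power: |S| = 1128 VA.
Step 10 — Power factor: PF = P/|S| = 1 (leading).

(a) P = 1128 W  (b) Q = -7.668 VAR  (c) S = 1128 VA  (d) PF = 1 (leading)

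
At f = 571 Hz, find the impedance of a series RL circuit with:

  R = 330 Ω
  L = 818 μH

Step 1 — Angular frequency: ω = 2π·f = 2π·571 = 3588 rad/s.
Step 2 — Component impedances:
  R: Z = R = 330 Ω
  L: Z = jωL = j·3588·0.000818 = 0 + j2.935 Ω
Step 3 — Series combination: Z_total = R + L = 330 + j2.935 Ω = 330∠0.5° Ω.

Z = 330 + j2.935 Ω = 330∠0.5° Ω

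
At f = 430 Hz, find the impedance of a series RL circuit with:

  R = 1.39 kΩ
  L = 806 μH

Step 1 — Angular frequency: ω = 2π·f = 2π·430 = 2702 rad/s.
Step 2 — Component impedances:
  R: Z = R = 1390 Ω
  L: Z = jωL = j·2702·0.000806 = 0 + j2.178 Ω
Step 3 — Series combination: Z_total = R + L = 1390 + j2.178 Ω = 1390∠0.1° Ω.

Z = 1390 + j2.178 Ω = 1390∠0.1° Ω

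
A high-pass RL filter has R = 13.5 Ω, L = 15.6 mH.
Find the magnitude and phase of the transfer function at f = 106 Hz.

Step 1 — Angular frequency: ω = 2π·106 = 666 rad/s.
Step 2 — Transfer function: H(jω) = jωL/(R + jωL).
Step 3 — Numerator jωL = j·10.39; denominator R + jωL = 13.5 + j10.39.
Step 4 — H = 0.372 + j0.4833.
Step 5 — Magnitude: |H| = 0.6099 (-4.3 dB); phase: φ = 52.4°.

|H| = 0.6099 (-4.3 dB), φ = 52.4°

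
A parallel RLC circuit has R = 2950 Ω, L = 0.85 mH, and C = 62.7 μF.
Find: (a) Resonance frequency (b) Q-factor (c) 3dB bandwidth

Step 1 — Resonance: ω₀ = 1/√(LC) = 1/√(0.00085·6.27e-05) = 4332 rad/s.
Step 2 — f₀ = ω₀/(2π) = 689.4 Hz.
Step 3 — Parallel Q: Q = R/(ω₀L) = 2950/(4332·0.00085) = 801.2.
Step 4 — Bandwidth: Δω = ω₀/Q = 5.406 rad/s; BW = Δω/(2π) = 0.8605 Hz.

(a) f₀ = 689.4 Hz  (b) Q = 801.2  (c) BW = 0.8605 Hz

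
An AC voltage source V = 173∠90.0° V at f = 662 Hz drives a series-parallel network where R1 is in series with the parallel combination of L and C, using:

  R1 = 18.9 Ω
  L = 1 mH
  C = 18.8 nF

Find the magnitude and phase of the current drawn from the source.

Step 1 — Angular frequency: ω = 2π·f = 2π·662 = 4159 rad/s.
Step 2 — Component impedances:
  R1: Z = R = 18.9 Ω
  L: Z = jωL = j·4159·0.001 = 0 + j4.159 Ω
  C: Z = 1/(jωC) = -j/(ω·C) = 0 - j1.279e+04 Ω
Step 3 — Parallel branch: L || C = 1/(1/L + 1/C) = 0 + j4.161 Ω.
Step 4 — Series with R1: Z_total = R1 + (L || C) = 18.9 + j4.161 Ω = 19.35∠12.4° Ω.
Step 5 — Source phasor: V = 173∠90.0° V = 0 + j173 V.
Step 6 — Ohm's law: I = V / Z_total = (0 + j173) / (18.9 + j4.161) = 1.922 + j8.73 A.
Step 7 — Convert to polar: |I| = 8.939 A, ∠I = 77.6°.

I = 8.939∠77.6° A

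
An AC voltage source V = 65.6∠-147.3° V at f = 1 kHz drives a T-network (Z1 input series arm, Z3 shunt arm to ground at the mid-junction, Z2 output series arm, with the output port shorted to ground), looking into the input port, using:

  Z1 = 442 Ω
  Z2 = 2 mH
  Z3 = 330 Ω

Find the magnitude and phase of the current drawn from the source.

Step 1 — Angular frequency: ω = 2π·f = 2π·1000 = 6283 rad/s.
Step 2 — Component impedances:
  Z1: Z = R = 442 Ω
  Z2: Z = jωL = j·6283·0.002 = 0 + j12.57 Ω
  Z3: Z = R = 330 Ω
Step 3 — With the output port shorted to ground, the output series arm Z2 runs from the junction to ground; the shunt arm Z3 also runs from the junction to ground. They appear in parallel: Z3 || Z2 = 0.4778 + j12.55 Ω.
Step 4 — Series with input arm Z1: Z_in = Z1 + (Z3 || Z2) = 442.5 + j12.55 Ω = 442.7∠1.6° Ω.
Step 5 — Source phasor: V = 65.6∠-147.3° V = -55.2 - j35.44 V.
Step 6 — Ohm's law: I = V / Z_total = (-55.2 - j35.44) / (442.5 + j12.55) = -0.1269 - j0.07649 A.
Step 7 — Convert to polar: |I| = 0.1482 A, ∠I = -148.9°.

I = 0.1482∠-148.9° A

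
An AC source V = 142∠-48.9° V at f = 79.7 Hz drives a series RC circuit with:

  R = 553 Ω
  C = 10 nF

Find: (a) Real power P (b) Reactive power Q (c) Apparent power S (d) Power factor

Step 1 — Angular frequency: ω = 2π·f = 2π·79.7 = 500.8 rad/s.
Step 2 — Component impedances:
  R: Z = R = 553 Ω
  C: Z = 1/(jωC) = -j/(ω·C) = 0 - j1.997e+05 Ω
Step 3 — Series combination: Z_total = R + C = 553 - j1.997e+05 Ω = 1.997e+05∠-89.8° Ω.
Step 4 — Source phasor: V = 142∠-48.9° V = 93.35 - j107 V.
Step 5 — Current: I = V / Z = 0.0005371 + j0.000466 A = 0.0007111∠40.9° A.
Step 6 — Complex power: S = V·I* = 0.0002796 - j0.101 VA.
Step 7 — Real power: P = Re(S) = 0.0002796 W.
Step 8 — Reactive power: Q = Im(S) = -0.101 VAR.
Step 9 — Apparent power: |S| = 0.101 VA.
Step 10 — Power factor: PF = P/|S| = 0.002769 (leading).

(a) P = 0.0002796 W  (b) Q = -0.101 VAR  (c) S = 0.101 VA  (d) PF = 0.002769 (leading)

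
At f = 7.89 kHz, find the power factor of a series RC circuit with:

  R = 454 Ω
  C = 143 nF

Step 1 — Angular frequency: ω = 2π·f = 2π·7890 = 4.957e+04 rad/s.
Step 2 — Component impedances:
  R: Z = R = 454 Ω
  C: Z = 1/(jωC) = -j/(ω·C) = 0 - j141.1 Ω
Step 3 — Series combination: Z_total = R + C = 454 - j141.1 Ω = 475.4∠-17.3° Ω.
Step 4 — Power factor: PF = cos(φ) = Re(Z)/|Z| = 454/475.4 = 0.955.
Step 5 — Type: Im(Z) = -141.1 ⇒ leading (phase φ = -17.3°).

PF = 0.955 (leading, φ = -17.3°)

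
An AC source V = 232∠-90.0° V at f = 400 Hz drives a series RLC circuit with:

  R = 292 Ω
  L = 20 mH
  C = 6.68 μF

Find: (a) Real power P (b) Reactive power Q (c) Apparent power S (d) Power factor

Step 1 — Angular frequency: ω = 2π·f = 2π·400 = 2513 rad/s.
Step 2 — Component impedances:
  R: Z = R = 292 Ω
  L: Z = jωL = j·2513·0.02 = 0 + j50.27 Ω
  C: Z = 1/(jωC) = -j/(ω·C) = 0 - j59.56 Ω
Step 3 — Series combination: Z_total = R + L + C = 292 - j9.298 Ω = 292.1∠-1.8° Ω.
Step 4 — Source phasor: V = 232∠-90.0° V = 0 - j232 V.
Step 5 — Current: I = V / Z = 0.02528 - j0.7937 A = 0.7941∠-88.2° A.
Step 6 — Complex power: S = V·I* = 184.1 - j5.864 VA.
Step 7 — Real power: P = Re(S) = 184.1 W.
Step 8 — Reactive power: Q = Im(S) = -5.864 VAR.
Step 9 — Apparent power: |S| = 184.2 VA.
Step 10 — Power factor: PF = P/|S| = 0.9995 (leading).

(a) P = 184.1 W  (b) Q = -5.864 VAR  (c) S = 184.2 VA  (d) PF = 0.9995 (leading)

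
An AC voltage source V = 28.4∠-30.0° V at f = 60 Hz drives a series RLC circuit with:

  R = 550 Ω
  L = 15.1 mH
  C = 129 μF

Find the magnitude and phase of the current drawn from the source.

Step 1 — Angular frequency: ω = 2π·f = 2π·60 = 377 rad/s.
Step 2 — Component impedances:
  R: Z = R = 550 Ω
  L: Z = jωL = j·377·0.0151 = 0 + j5.693 Ω
  C: Z = 1/(jωC) = -j/(ω·C) = 0 - j20.56 Ω
Step 3 — Series combination: Z_total = R + L + C = 550 - j14.87 Ω = 550.2∠-1.5° Ω.
Step 4 — Source phasor: V = 28.4∠-30.0° V = 24.6 - j14.2 V.
Step 5 — Ohm's law: I = V / Z_total = (24.6 - j14.2) / (550 - j14.87) = 0.04538 - j0.02459 A.
Step 6 — Convert to polar: |I| = 0.05162 A, ∠I = -28.5°.

I = 0.05162∠-28.5° A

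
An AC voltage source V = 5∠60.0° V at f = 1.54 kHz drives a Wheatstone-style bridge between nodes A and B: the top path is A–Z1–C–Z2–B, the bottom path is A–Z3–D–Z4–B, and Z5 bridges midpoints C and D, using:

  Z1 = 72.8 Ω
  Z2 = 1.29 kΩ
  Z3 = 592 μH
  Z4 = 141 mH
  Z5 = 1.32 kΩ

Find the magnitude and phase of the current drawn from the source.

Step 1 — Angular frequency: ω = 2π·f = 2π·1540 = 9676 rad/s.
Step 2 — Component impedances:
  Z1: Z = R = 72.8 Ω
  Z2: Z = R = 1290 Ω
  Z3: Z = jωL = j·9676·0.000592 = 0 + j5.728 Ω
  Z4: Z = jωL = j·9676·0.141 = 0 + j1364 Ω
  Z5: Z = R = 1320 Ω
Step 3 — Bridge requires nodal analysis (the Z5 bridge couples midpoints C and D, so the two paths cannot be reduced to a simple series/parallel combination). Setting node B to ground and injecting 1 A at node A, the 3-node admittance system at A, C, D solves to V_A = Z_AB = 685 + j679.8 Ω = 965∠44.8° Ω.
Step 4 — Source phasor: V = 5∠60.0° V = 2.5 + j4.33 V.
Step 5 — Ohm's law: I = V / Z_total = (2.5 + j4.33) / (685 + j679.8) = 0.004999 + j0.00136 A.
Step 6 — Convert to polar: |I| = 0.005181 A, ∠I = 15.2°.

I = 0.005181∠15.2° A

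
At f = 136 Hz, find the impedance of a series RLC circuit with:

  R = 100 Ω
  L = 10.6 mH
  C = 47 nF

Step 1 — Angular frequency: ω = 2π·f = 2π·136 = 854.5 rad/s.
Step 2 — Component impedances:
  R: Z = R = 100 Ω
  L: Z = jωL = j·854.5·0.0106 = 0 + j9.058 Ω
  C: Z = 1/(jωC) = -j/(ω·C) = 0 - j2.49e+04 Ω
Step 3 — Series combination: Z_total = R + L + C = 100 - j2.489e+04 Ω = 2.489e+04∠-89.8° Ω.

Z = 100 - j2.489e+04 Ω = 2.489e+04∠-89.8° Ω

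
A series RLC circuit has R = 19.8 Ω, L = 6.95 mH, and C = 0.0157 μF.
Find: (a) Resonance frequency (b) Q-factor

Step 1 — Resonance condition Im(Z)=0 gives ω₀ = 1/√(LC).
Step 2 — ω₀ = 1/√(0.00695·1.57e-08) = 9.573e+04 rad/s.
Step 3 — f₀ = ω₀/(2π) = 1.524e+04 Hz.
Step 4 — Series Q: Q = ω₀L/R = 9.573e+04·0.00695/19.8 = 33.6.

(a) f₀ = 1.524e+04 Hz  (b) Q = 33.6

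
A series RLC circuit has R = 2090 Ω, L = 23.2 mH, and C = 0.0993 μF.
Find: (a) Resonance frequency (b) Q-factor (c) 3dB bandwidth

Step 1 — Resonance condition Im(Z)=0 gives ω₀ = 1/√(LC).
Step 2 — ω₀ = 1/√(0.0232·9.93e-08) = 2.083e+04 rad/s.
Step 3 — f₀ = ω₀/(2π) = 3316 Hz.
Step 4 — Series Q: Q = ω₀L/R = 2.083e+04·0.0232/2090 = 0.2313.
Step 5 — 3dB bandwidth: Δω = ω₀/Q = 9.009e+04 rad/s; BW = Δω/(2π) = 1.434e+04 Hz.

(a) f₀ = 3316 Hz  (b) Q = 0.2313  (c) BW = 1.434e+04 Hz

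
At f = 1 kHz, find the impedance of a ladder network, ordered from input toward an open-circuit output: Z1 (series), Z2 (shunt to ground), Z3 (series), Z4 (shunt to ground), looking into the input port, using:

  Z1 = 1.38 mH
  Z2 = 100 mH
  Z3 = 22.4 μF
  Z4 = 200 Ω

Step 1 — Angular frequency: ω = 2π·f = 2π·1000 = 6283 rad/s.
Step 2 — Component impedances:
  Z1: Z = jωL = j·6283·0.00138 = 0 + j8.671 Ω
  Z2: Z = jωL = j·6283·0.1 = 0 + j628.3 Ω
  Z3: Z = 1/(jωC) = -j/(ω·C) = 0 - j7.105 Ω
  Z4: Z = R = 200 Ω
Step 3 — Ladder network (open output): work backward from the far end, alternating series and parallel combinations. Z_in = 185.4 + j61.17 Ω = 195.2∠18.3° Ω.

Z = 185.4 + j61.17 Ω = 195.2∠18.3° Ω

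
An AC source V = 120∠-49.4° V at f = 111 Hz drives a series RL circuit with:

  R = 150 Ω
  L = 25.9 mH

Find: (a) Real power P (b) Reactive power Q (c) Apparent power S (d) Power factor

Step 1 — Angular frequency: ω = 2π·f = 2π·111 = 697.4 rad/s.
Step 2 — Component impedances:
  R: Z = R = 150 Ω
  L: Z = jωL = j·697.4·0.0259 = 0 + j18.06 Ω
Step 3 — Series combination: Z_total = R + L = 150 + j18.06 Ω = 151.1∠6.9° Ω.
Step 4 — Source phasor: V = 120∠-49.4° V = 78.09 - j91.11 V.
Step 5 — Current: I = V / Z = 0.4411 - j0.6605 A = 0.7943∠-56.3° A.
Step 6 — Complex power: S = V·I* = 94.63 + j11.4 VA.
Step 7 — Real power: P = Re(S) = 94.63 W.
Step 8 — Reactive power: Q = Im(S) = 11.4 VAR.
Step 9 — Apparent power: |S| = 95.31 VA.
Step 10 — Power factor: PF = P/|S| = 0.9928 (lagging).

(a) P = 94.63 W  (b) Q = 11.4 VAR  (c) S = 95.31 VA  (d) PF = 0.9928 (lagging)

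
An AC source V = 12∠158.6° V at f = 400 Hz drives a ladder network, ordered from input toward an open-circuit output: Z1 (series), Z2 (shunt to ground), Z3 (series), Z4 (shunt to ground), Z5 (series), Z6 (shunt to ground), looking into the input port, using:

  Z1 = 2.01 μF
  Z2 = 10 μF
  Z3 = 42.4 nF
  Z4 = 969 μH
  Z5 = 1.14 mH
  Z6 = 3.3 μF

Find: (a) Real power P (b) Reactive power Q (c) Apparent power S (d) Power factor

Step 1 — Angular frequency: ω = 2π·f = 2π·400 = 2513 rad/s.
Step 2 — Component impedances:
  Z1: Z = 1/(jωC) = -j/(ω·C) = 0 - j198 Ω
  Z2: Z = 1/(jωC) = -j/(ω·C) = 0 - j39.79 Ω
  Z3: Z = 1/(jωC) = -j/(ω·C) = 0 - j9384 Ω
  Z4: Z = jωL = j·2513·0.000969 = 0 + j2.435 Ω
  Z5: Z = jωL = j·2513·0.00114 = 0 + j2.865 Ω
  Z6: Z = 1/(jωC) = -j/(ω·C) = 0 - j120.6 Ω
Step 3 — Ladder network (open output): work backward from the far end, alternating series and parallel combinations. Z_in = 0 - j237.6 Ω = 237.6∠-90.0° Ω.
Step 4 — Source phasor: V = 12∠158.6° V = -11.17 + j4.379 V.
Step 5 — Current: I = V / Z = -0.01843 - j0.04703 A = 0.05051∠-111.4° A.
Step 6 — Complex power: S = V·I* = 0 - j0.6061 VA.
Step 7 — Real power: P = Re(S) = 0 W.
Step 8 — Reactive power: Q = Im(S) = -0.6061 VAR.
Step 9 — Apparent power: |S| = 0.6061 VA.
Step 10 — Power factor: PF = P/|S| = 0 (leading).

(a) P = 0 W  (b) Q = -0.6061 VAR  (c) S = 0.6061 VA  (d) PF = 0 (leading)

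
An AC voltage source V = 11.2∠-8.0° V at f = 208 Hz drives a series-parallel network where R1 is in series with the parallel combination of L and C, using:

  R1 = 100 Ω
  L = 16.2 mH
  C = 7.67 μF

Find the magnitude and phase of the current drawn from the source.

Step 1 — Angular frequency: ω = 2π·f = 2π·208 = 1307 rad/s.
Step 2 — Component impedances:
  R1: Z = R = 100 Ω
  L: Z = jωL = j·1307·0.0162 = 0 + j21.17 Ω
  C: Z = 1/(jωC) = -j/(ω·C) = 0 - j99.76 Ω
Step 3 — Parallel branch: L || C = 1/(1/L + 1/C) = 0 + j26.88 Ω.
Step 4 — Series with R1: Z_total = R1 + (L || C) = 100 + j26.88 Ω = 103.5∠15.0° Ω.
Step 5 — Source phasor: V = 11.2∠-8.0° V = 11.09 - j1.559 V.
Step 6 — Ohm's law: I = V / Z_total = (11.09 - j1.559) / (100 + j26.88) = 0.09953 - j0.04234 A.
Step 7 — Convert to polar: |I| = 0.1082 A, ∠I = -23.0°.

I = 0.1082∠-23.0° A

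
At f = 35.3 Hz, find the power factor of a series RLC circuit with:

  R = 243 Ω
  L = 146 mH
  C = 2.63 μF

Step 1 — Angular frequency: ω = 2π·f = 2π·35.3 = 221.8 rad/s.
Step 2 — Component impedances:
  R: Z = R = 243 Ω
  L: Z = jωL = j·221.8·0.146 = 0 + j32.38 Ω
  C: Z = 1/(jωC) = -j/(ω·C) = 0 - j1714 Ω
Step 3 — Series combination: Z_total = R + L + C = 243 - j1682 Ω = 1699∠-81.8° Ω.
Step 4 — Power factor: PF = cos(φ) = Re(Z)/|Z| = 243/1699 = 0.143.
Step 5 — Type: Im(Z) = -1682 ⇒ leading (phase φ = -81.8°).

PF = 0.143 (leading, φ = -81.8°)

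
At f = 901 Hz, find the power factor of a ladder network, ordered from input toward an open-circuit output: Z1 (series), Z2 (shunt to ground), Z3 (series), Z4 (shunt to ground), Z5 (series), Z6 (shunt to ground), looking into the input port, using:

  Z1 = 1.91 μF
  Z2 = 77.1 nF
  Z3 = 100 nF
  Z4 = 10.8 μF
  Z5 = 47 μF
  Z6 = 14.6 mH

Step 1 — Angular frequency: ω = 2π·f = 2π·901 = 5661 rad/s.
Step 2 — Component impedances:
  Z1: Z = 1/(jωC) = -j/(ω·C) = 0 - j92.48 Ω
  Z2: Z = 1/(jωC) = -j/(ω·C) = 0 - j2291 Ω
  Z3: Z = 1/(jωC) = -j/(ω·C) = 0 - j1766 Ω
  Z4: Z = 1/(jωC) = -j/(ω·C) = 0 - j16.36 Ω
  Z5: Z = 1/(jωC) = -j/(ω·C) = 0 - j3.758 Ω
  Z6: Z = jωL = j·5661·0.0146 = 0 + j82.65 Ω
Step 3 — Ladder network (open output): work backward from the far end, alternating series and parallel combinations. Z_in = 0 - j1096 Ω = 1096∠-90.0° Ω.
Step 4 — Power factor: PF = cos(φ) = Re(Z)/|Z| = 0/1096 = 0.
Step 5 — Type: Im(Z) = -1096 ⇒ leading (phase φ = -90.0°).

PF = 0 (leading, φ = -90.0°)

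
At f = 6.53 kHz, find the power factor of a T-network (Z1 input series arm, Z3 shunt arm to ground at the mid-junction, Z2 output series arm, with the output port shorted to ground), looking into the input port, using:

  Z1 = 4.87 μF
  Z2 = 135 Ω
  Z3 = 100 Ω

Step 1 — Angular frequency: ω = 2π·f = 2π·6530 = 4.103e+04 rad/s.
Step 2 — Component impedances:
  Z1: Z = 1/(jωC) = -j/(ω·C) = 0 - j5.005 Ω
  Z2: Z = R = 135 Ω
  Z3: Z = R = 100 Ω
Step 3 — With the output port shorted to ground, the output series arm Z2 runs from the junction to ground; the shunt arm Z3 also runs from the junction to ground. They appear in parallel: Z3 || Z2 = 57.45 Ω.
Step 4 — Series with input arm Z1: Z_in = Z1 + (Z3 || Z2) = 57.45 - j5.005 Ω = 57.66∠-5.0° Ω.
Step 5 — Power factor: PF = cos(φ) = Re(Z)/|Z| = 57.447/57.664 = 0.9962.
Step 6 — Type: Im(Z) = -5.005 ⇒ leading (phase φ = -5.0°).

PF = 0.9962 (leading, φ = -5.0°)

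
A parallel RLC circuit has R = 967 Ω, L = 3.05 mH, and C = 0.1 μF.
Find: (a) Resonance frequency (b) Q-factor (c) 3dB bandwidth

Step 1 — Resonance: ω₀ = 1/√(LC) = 1/√(0.00305·1e-07) = 5.726e+04 rad/s.
Step 2 — f₀ = ω₀/(2π) = 9113 Hz.
Step 3 — Parallel Q: Q = R/(ω₀L) = 967/(5.726e+04·0.00305) = 5.537.
Step 4 — Bandwidth: Δω = ω₀/Q = 1.034e+04 rad/s; BW = Δω/(2π) = 1646 Hz.

(a) f₀ = 9113 Hz  (b) Q = 5.537  (c) BW = 1646 Hz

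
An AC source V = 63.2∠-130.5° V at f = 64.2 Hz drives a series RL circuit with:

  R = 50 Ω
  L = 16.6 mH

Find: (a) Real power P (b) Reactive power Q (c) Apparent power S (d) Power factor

Step 1 — Angular frequency: ω = 2π·f = 2π·64.2 = 403.4 rad/s.
Step 2 — Component impedances:
  R: Z = R = 50 Ω
  L: Z = jωL = j·403.4·0.0166 = 0 + j6.696 Ω
Step 3 — Series combination: Z_total = R + L = 50 + j6.696 Ω = 50.45∠7.6° Ω.
Step 4 — Source phasor: V = 63.2∠-130.5° V = -41.05 - j48.06 V.
Step 5 — Current: I = V / Z = -0.9329 - j0.8362 A = 1.253∠-138.1° A.
Step 6 — Complex power: S = V·I* = 78.48 + j10.51 VA.
Step 7 — Real power: P = Re(S) = 78.48 W.
Step 8 — Reactive power: Q = Im(S) = 10.51 VAR.
Step 9 — Apparent power: |S| = 79.18 VA.
Step 10 — Power factor: PF = P/|S| = 0.9912 (lagging).

(a) P = 78.48 W  (b) Q = 10.51 VAR  (c) S = 79.18 VA  (d) PF = 0.9912 (lagging)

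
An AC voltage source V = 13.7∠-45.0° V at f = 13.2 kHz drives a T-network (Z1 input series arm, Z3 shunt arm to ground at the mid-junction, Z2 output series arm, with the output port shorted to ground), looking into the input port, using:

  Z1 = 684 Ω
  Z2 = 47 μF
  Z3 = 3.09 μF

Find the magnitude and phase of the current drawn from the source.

Step 1 — Angular frequency: ω = 2π·f = 2π·1.32e+04 = 8.294e+04 rad/s.
Step 2 — Component impedances:
  Z1: Z = R = 684 Ω
  Z2: Z = 1/(jωC) = -j/(ω·C) = 0 - j0.2565 Ω
  Z3: Z = 1/(jωC) = -j/(ω·C) = 0 - j3.902 Ω
Step 3 — With the output port shorted to ground, the output series arm Z2 runs from the junction to ground; the shunt arm Z3 also runs from the junction to ground. They appear in parallel: Z3 || Z2 = 0 - j0.2407 Ω.
Step 4 — Series with input arm Z1: Z_in = Z1 + (Z3 || Z2) = 684 - j0.2407 Ω = 684∠-0.0° Ω.
Step 5 — Source phasor: V = 13.7∠-45.0° V = 9.687 - j9.687 V.
Step 6 — Ohm's law: I = V / Z_total = (9.687 - j9.687) / (684 - j0.2407) = 0.01417 - j0.01416 A.
Step 7 — Convert to polar: |I| = 0.02003 A, ∠I = -45.0°.

I = 0.02003∠-45.0° A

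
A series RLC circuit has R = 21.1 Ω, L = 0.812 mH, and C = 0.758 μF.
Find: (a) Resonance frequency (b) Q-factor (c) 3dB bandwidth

Step 1 — Resonance: ω₀ = 1/√(LC) = 1/√(0.000812·7.58e-07) = 4.031e+04 rad/s.
Step 2 — f₀ = ω₀/(2π) = 6415 Hz.
Step 3 — Series Q: Q = ω₀L/R = 4.031e+04·0.000812/21.1 = 1.551.
Step 4 — Bandwidth: Δω = ω₀/Q = 2.599e+04 rad/s; BW = Δω/(2π) = 4136 Hz.

(a) f₀ = 6415 Hz  (b) Q = 1.551  (c) BW = 4136 Hz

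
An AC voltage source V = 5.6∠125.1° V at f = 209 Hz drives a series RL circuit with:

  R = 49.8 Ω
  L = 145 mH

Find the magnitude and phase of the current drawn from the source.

Step 1 — Angular frequency: ω = 2π·f = 2π·209 = 1313 rad/s.
Step 2 — Component impedances:
  R: Z = R = 49.8 Ω
  L: Z = jωL = j·1313·0.145 = 0 + j190.4 Ω
Step 3 — Series combination: Z_total = R + L = 49.8 + j190.4 Ω = 196.8∠75.3° Ω.
Step 4 — Source phasor: V = 5.6∠125.1° V = -3.22 + j4.582 V.
Step 5 — Ohm's law: I = V / Z_total = (-3.22 + j4.582) / (49.8 + j190.4) = 0.01838 + j0.02172 A.
Step 6 — Convert to polar: |I| = 0.02845 A, ∠I = 49.8°.

I = 0.02845∠49.8° A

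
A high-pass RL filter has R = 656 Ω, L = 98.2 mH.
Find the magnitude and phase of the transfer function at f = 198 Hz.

Step 1 — Angular frequency: ω = 2π·198 = 1244 rad/s.
Step 2 — Transfer function: H(jω) = jωL/(R + jωL).
Step 3 — Numerator jωL = j·122.2; denominator R + jωL = 656 + j122.2.
Step 4 — H = 0.03352 + j0.18.
Step 5 — Magnitude: |H| = 0.1831 (-14.7 dB); phase: φ = 79.5°.

|H| = 0.1831 (-14.7 dB), φ = 79.5°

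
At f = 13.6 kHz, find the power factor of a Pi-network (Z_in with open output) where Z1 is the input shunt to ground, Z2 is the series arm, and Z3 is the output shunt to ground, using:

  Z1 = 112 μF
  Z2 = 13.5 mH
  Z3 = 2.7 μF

Step 1 — Angular frequency: ω = 2π·f = 2π·1.36e+04 = 8.545e+04 rad/s.
Step 2 — Component impedances:
  Z1: Z = 1/(jωC) = -j/(ω·C) = 0 - j0.1045 Ω
  Z2: Z = jωL = j·8.545e+04·0.0135 = 0 + j1154 Ω
  Z3: Z = 1/(jωC) = -j/(ω·C) = 0 - j4.334 Ω
Step 3 — With open output, the series arm Z2 and the output shunt Z3 appear in series to ground: Z2 + Z3 = 0 + j1149 Ω.
Step 4 — Parallel with input shunt Z1: Z_in = Z1 || (Z2 + Z3) = 0 - j0.1045 Ω = 0.1045∠-90.0° Ω.
Step 5 — Power factor: PF = cos(φ) = Re(Z)/|Z| = 0/0.1045 = 0.
Step 6 — Type: Im(Z) = -0.1045 ⇒ leading (phase φ = -90.0°).

PF = 0 (leading, φ = -90.0°)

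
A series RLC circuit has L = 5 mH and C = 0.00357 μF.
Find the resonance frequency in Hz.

Step 1 — Resonance condition Im(Z)=0 gives ω₀ = 1/√(LC).
Step 2 — ω₀ = 1/√(0.005·3.57e-09) = 2.367e+05 rad/s.
Step 3 — f₀ = ω₀/(2π) = 3.767e+04 Hz.

f₀ = 3.767e+04 Hz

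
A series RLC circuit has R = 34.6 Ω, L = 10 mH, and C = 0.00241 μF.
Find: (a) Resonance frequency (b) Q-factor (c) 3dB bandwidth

Step 1 — Resonance condition Im(Z)=0 gives ω₀ = 1/√(LC).
Step 2 — ω₀ = 1/√(0.01·2.41e-09) = 2.037e+05 rad/s.
Step 3 — f₀ = ω₀/(2π) = 3.242e+04 Hz.
Step 4 — Series Q: Q = ω₀L/R = 2.037e+05·0.01/34.6 = 58.87.
Step 5 — 3dB bandwidth: Δω = ω₀/Q = 3460 rad/s; BW = Δω/(2π) = 550.7 Hz.

(a) f₀ = 3.242e+04 Hz  (b) Q = 58.87  (c) BW = 550.7 Hz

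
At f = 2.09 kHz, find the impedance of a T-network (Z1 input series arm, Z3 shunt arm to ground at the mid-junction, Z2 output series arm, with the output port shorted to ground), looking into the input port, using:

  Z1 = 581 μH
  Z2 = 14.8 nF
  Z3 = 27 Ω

Step 1 — Angular frequency: ω = 2π·f = 2π·2090 = 1.313e+04 rad/s.
Step 2 — Component impedances:
  Z1: Z = jωL = j·1.313e+04·0.000581 = 0 + j7.63 Ω
  Z2: Z = 1/(jωC) = -j/(ω·C) = 0 - j5145 Ω
  Z3: Z = R = 27 Ω
Step 3 — With the output port shorted to ground, the output series arm Z2 runs from the junction to ground; the shunt arm Z3 also runs from the junction to ground. They appear in parallel: Z3 || Z2 = 27 - j0.1417 Ω.
Step 4 — Series with input arm Z1: Z_in = Z1 + (Z3 || Z2) = 27 + j7.488 Ω = 28.02∠15.5° Ω.

Z = 27 + j7.488 Ω = 28.02∠15.5° Ω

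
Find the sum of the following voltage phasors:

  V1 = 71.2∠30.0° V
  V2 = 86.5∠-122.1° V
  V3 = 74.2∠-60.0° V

Step 1 — Convert each phasor to rectangular form:
  V1 = 71.2·(cos(30.0°) + j·sin(30.0°)) = 61.66 + j35.6 V
  V2 = 86.5·(cos(-122.1°) + j·sin(-122.1°)) = -45.97 - j73.28 V
  V3 = 74.2·(cos(-60.0°) + j·sin(-60.0°)) = 37.1 - j64.26 V
Step 2 — Sum components: V_total = 52.8 - j101.9 V.
Step 3 — Convert to polar: |V_total| = 114.8 V, ∠V_total = -62.6°.

V_total = 114.8∠-62.6° V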